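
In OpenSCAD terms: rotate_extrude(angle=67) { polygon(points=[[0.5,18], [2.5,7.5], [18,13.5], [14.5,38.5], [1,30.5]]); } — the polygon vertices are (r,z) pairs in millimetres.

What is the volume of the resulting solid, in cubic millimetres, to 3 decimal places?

Profile (r,z), 5 vertices: (0.5,18) (2.5,7.5) (18,13.5) (14.5,38.5) (1,30.5)
edge 0: (0.5,18)→(2.5,7.5)  cross = 0.5·7.5 − 2.5·18 = -41.2500; (r_i+r_j)·cross = 3·-41.2500 = -123.7500
edge 1: (2.5,7.5)→(18,13.5)  cross = 2.5·13.5 − 18·7.5 = -101.2500; (r_i+r_j)·cross = 20.5·-101.2500 = -2075.6250
edge 2: (18,13.5)→(14.5,38.5)  cross = 18·38.5 − 14.5·13.5 = 497.2500; (r_i+r_j)·cross = 32.5·497.2500 = 16160.6250
edge 3: (14.5,38.5)→(1,30.5)  cross = 14.5·30.5 − 1·38.5 = 403.7500; (r_i+r_j)·cross = 15.5·403.7500 = 6258.1250
edge 4: (1,30.5)→(0.5,18)  cross = 1·18 − 0.5·30.5 = 2.7500; (r_i+r_j)·cross = 1.5·2.7500 = 4.1250
Σcross = 761.2500 → A = |Σcross|/2 = 380.6250 mm²
Σ(r_i+r_j)·cross = 20223.5000 → first moment M = |Σ|/6 = 3370.5833
R_c = M/A = 3370.5833/380.6250 = 8.8554 mm
θ = 67° = 1.169371 rad
V = θ·R_c·A = 1.169371·8.8554·380.6250 = 3941.461 mm³

Volume = 3941.461 mm³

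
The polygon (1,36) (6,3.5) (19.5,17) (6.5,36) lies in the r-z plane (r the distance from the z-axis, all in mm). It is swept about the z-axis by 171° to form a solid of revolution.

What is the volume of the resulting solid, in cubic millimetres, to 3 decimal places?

Volume = 8076.652 mm³

Profile (r,z), 4 vertices: (1,36) (6,3.5) (19.5,17) (6.5,36)
edge 0: (1,36)→(6,3.5)  cross = 1·3.5 − 6·36 = -212.5000; (r_i+r_j)·cross = 7·-212.5000 = -1487.5000
edge 1: (6,3.5)→(19.5,17)  cross = 6·17 − 19.5·3.5 = 33.7500; (r_i+r_j)·cross = 25.5·33.7500 = 860.6250
edge 2: (19.5,17)→(6.5,36)  cross = 19.5·36 − 6.5·17 = 591.5000; (r_i+r_j)·cross = 26·591.5000 = 15379.0000
edge 3: (6.5,36)→(1,36)  cross = 6.5·36 − 1·36 = 198.0000; (r_i+r_j)·cross = 7.5·198.0000 = 1485.0000
Σcross = 610.7500 → A = |Σcross|/2 = 305.3750 mm²
Σ(r_i+r_j)·cross = 16237.1250 → first moment M = |Σ|/6 = 2706.1875
R_c = M/A = 2706.1875/305.3750 = 8.8619 mm
θ = 171° = 2.984513 rad
V = θ·R_c·A = 2.984513·8.8619·305.3750 = 8076.652 mm³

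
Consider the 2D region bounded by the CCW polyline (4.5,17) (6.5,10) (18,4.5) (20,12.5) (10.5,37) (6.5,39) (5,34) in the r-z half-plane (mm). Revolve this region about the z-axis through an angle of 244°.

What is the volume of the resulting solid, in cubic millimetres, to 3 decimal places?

Volume = 15479.314 mm³

Profile (r,z), 7 vertices: (4.5,17) (6.5,10) (18,4.5) (20,12.5) (10.5,37) (6.5,39) (5,34)
edge 0: (4.5,17)→(6.5,10)  cross = 4.5·10 − 6.5·17 = -65.5000; (r_i+r_j)·cross = 11·-65.5000 = -720.5000
edge 1: (6.5,10)→(18,4.5)  cross = 6.5·4.5 − 18·10 = -150.7500; (r_i+r_j)·cross = 24.5·-150.7500 = -3693.3750
edge 2: (18,4.5)→(20,12.5)  cross = 18·12.5 − 20·4.5 = 135.0000; (r_i+r_j)·cross = 38·135.0000 = 5130.0000
edge 3: (20,12.5)→(10.5,37)  cross = 20·37 − 10.5·12.5 = 608.7500; (r_i+r_j)·cross = 30.5·608.7500 = 18566.8750
edge 4: (10.5,37)→(6.5,39)  cross = 10.5·39 − 6.5·37 = 169.0000; (r_i+r_j)·cross = 17·169.0000 = 2873.0000
edge 5: (6.5,39)→(5,34)  cross = 6.5·34 − 5·39 = 26.0000; (r_i+r_j)·cross = 11.5·26.0000 = 299.0000
edge 6: (5,34)→(4.5,17)  cross = 5·17 − 4.5·34 = -68.0000; (r_i+r_j)·cross = 9.5·-68.0000 = -646.0000
Σcross = 654.5000 → A = |Σcross|/2 = 327.2500 mm²
Σ(r_i+r_j)·cross = 21809.0000 → first moment M = |Σ|/6 = 3634.8333
R_c = M/A = 3634.8333/327.2500 = 11.1072 mm
θ = 244° = 4.258603 rad
V = θ·R_c·A = 4.258603·11.1072·327.2500 = 15479.314 mm³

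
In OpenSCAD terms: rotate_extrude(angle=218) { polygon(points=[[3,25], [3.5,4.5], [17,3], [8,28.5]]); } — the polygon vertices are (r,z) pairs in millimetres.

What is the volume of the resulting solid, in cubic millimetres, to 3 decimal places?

Volume = 6936.183 mm³

Profile (r,z), 4 vertices: (3,25) (3.5,4.5) (17,3) (8,28.5)
edge 0: (3,25)→(3.5,4.5)  cross = 3·4.5 − 3.5·25 = -74.0000; (r_i+r_j)·cross = 6.5·-74.0000 = -481.0000
edge 1: (3.5,4.5)→(17,3)  cross = 3.5·3 − 17·4.5 = -66.0000; (r_i+r_j)·cross = 20.5·-66.0000 = -1353.0000
edge 2: (17,3)→(8,28.5)  cross = 17·28.5 − 8·3 = 460.5000; (r_i+r_j)·cross = 25·460.5000 = 11512.5000
edge 3: (8,28.5)→(3,25)  cross = 8·25 − 3·28.5 = 114.5000; (r_i+r_j)·cross = 11·114.5000 = 1259.5000
Σcross = 435.0000 → A = |Σcross|/2 = 217.5000 mm²
Σ(r_i+r_j)·cross = 10938.0000 → first moment M = |Σ|/6 = 1823.0000
R_c = M/A = 1823.0000/217.5000 = 8.3816 mm
θ = 218° = 3.804818 rad
V = θ·R_c·A = 3.804818·8.3816·217.5000 = 6936.183 mm³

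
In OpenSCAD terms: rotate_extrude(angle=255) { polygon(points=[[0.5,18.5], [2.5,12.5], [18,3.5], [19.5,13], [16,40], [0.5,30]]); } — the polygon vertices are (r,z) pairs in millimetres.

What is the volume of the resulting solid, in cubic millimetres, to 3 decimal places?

Profile (r,z), 6 vertices: (0.5,18.5) (2.5,12.5) (18,3.5) (19.5,13) (16,40) (0.5,30)
edge 0: (0.5,18.5)→(2.5,12.5)  cross = 0.5·12.5 − 2.5·18.5 = -40.0000; (r_i+r_j)·cross = 3·-40.0000 = -120.0000
edge 1: (2.5,12.5)→(18,3.5)  cross = 2.5·3.5 − 18·12.5 = -216.2500; (r_i+r_j)·cross = 20.5·-216.2500 = -4433.1250
edge 2: (18,3.5)→(19.5,13)  cross = 18·13 − 19.5·3.5 = 165.7500; (r_i+r_j)·cross = 37.5·165.7500 = 6215.6250
edge 3: (19.5,13)→(16,40)  cross = 19.5·40 − 16·13 = 572.0000; (r_i+r_j)·cross = 35.5·572.0000 = 20306.0000
edge 4: (16,40)→(0.5,30)  cross = 16·30 − 0.5·40 = 460.0000; (r_i+r_j)·cross = 16.5·460.0000 = 7590.0000
edge 5: (0.5,30)→(0.5,18.5)  cross = 0.5·18.5 − 0.5·30 = -5.7500; (r_i+r_j)·cross = 1·-5.7500 = -5.7500
Σcross = 935.7500 → A = |Σcross|/2 = 467.8750 mm²
Σ(r_i+r_j)·cross = 29552.7500 → first moment M = |Σ|/6 = 4925.4583
R_c = M/A = 4925.4583/467.8750 = 10.5273 mm
θ = 255° = 4.450590 rad
V = θ·R_c·A = 4.450590·10.5273·467.8750 = 21921.194 mm³

Volume = 21921.194 mm³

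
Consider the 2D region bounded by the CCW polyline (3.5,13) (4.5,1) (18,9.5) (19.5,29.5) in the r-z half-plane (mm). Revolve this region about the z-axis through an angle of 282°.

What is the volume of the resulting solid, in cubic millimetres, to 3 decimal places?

Volume = 13566.405 mm³

Profile (r,z), 4 vertices: (3.5,13) (4.5,1) (18,9.5) (19.5,29.5)
edge 0: (3.5,13)→(4.5,1)  cross = 3.5·1 − 4.5·13 = -55.0000; (r_i+r_j)·cross = 8·-55.0000 = -440.0000
edge 1: (4.5,1)→(18,9.5)  cross = 4.5·9.5 − 18·1 = 24.7500; (r_i+r_j)·cross = 22.5·24.7500 = 556.8750
edge 2: (18,9.5)→(19.5,29.5)  cross = 18·29.5 − 19.5·9.5 = 345.7500; (r_i+r_j)·cross = 37.5·345.7500 = 12965.6250
edge 3: (19.5,29.5)→(3.5,13)  cross = 19.5·13 − 3.5·29.5 = 150.2500; (r_i+r_j)·cross = 23·150.2500 = 3455.7500
Σcross = 465.7500 → A = |Σcross|/2 = 232.8750 mm²
Σ(r_i+r_j)·cross = 16538.2500 → first moment M = |Σ|/6 = 2756.3750
R_c = M/A = 2756.3750/232.8750 = 11.8363 mm
θ = 282° = 4.921828 rad
V = θ·R_c·A = 4.921828·11.8363·232.8750 = 13566.405 mm³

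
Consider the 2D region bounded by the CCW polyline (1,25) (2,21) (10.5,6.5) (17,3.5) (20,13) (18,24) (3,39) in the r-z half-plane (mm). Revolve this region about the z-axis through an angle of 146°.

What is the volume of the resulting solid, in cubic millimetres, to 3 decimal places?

Profile (r,z), 7 vertices: (1,25) (2,21) (10.5,6.5) (17,3.5) (20,13) (18,24) (3,39)
edge 0: (1,25)→(2,21)  cross = 1·21 − 2·25 = -29.0000; (r_i+r_j)·cross = 3·-29.0000 = -87.0000
edge 1: (2,21)→(10.5,6.5)  cross = 2·6.5 − 10.5·21 = -207.5000; (r_i+r_j)·cross = 12.5·-207.5000 = -2593.7500
edge 2: (10.5,6.5)→(17,3.5)  cross = 10.5·3.5 − 17·6.5 = -73.7500; (r_i+r_j)·cross = 27.5·-73.7500 = -2028.1250
edge 3: (17,3.5)→(20,13)  cross = 17·13 − 20·3.5 = 151.0000; (r_i+r_j)·cross = 37·151.0000 = 5587.0000
edge 4: (20,13)→(18,24)  cross = 20·24 − 18·13 = 246.0000; (r_i+r_j)·cross = 38·246.0000 = 9348.0000
edge 5: (18,24)→(3,39)  cross = 18·39 − 3·24 = 630.0000; (r_i+r_j)·cross = 21·630.0000 = 13230.0000
edge 6: (3,39)→(1,25)  cross = 3·25 − 1·39 = 36.0000; (r_i+r_j)·cross = 4·36.0000 = 144.0000
Σcross = 752.7500 → A = |Σcross|/2 = 376.3750 mm²
Σ(r_i+r_j)·cross = 23600.1250 → first moment M = |Σ|/6 = 3933.3542
R_c = M/A = 3933.3542/376.3750 = 10.4506 mm
θ = 146° = 2.548181 rad
V = θ·R_c·A = 2.548181·10.4506·376.3750 = 10022.897 mm³

Volume = 10022.897 mm³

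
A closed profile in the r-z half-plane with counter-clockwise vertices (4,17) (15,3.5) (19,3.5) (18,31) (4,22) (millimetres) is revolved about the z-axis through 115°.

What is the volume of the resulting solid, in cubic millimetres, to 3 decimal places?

Profile (r,z), 5 vertices: (4,17) (15,3.5) (19,3.5) (18,31) (4,22)
edge 0: (4,17)→(15,3.5)  cross = 4·3.5 − 15·17 = -241.0000; (r_i+r_j)·cross = 19·-241.0000 = -4579.0000
edge 1: (15,3.5)→(19,3.5)  cross = 15·3.5 − 19·3.5 = -14.0000; (r_i+r_j)·cross = 34·-14.0000 = -476.0000
edge 2: (19,3.5)→(18,31)  cross = 19·31 − 18·3.5 = 526.0000; (r_i+r_j)·cross = 37·526.0000 = 19462.0000
edge 3: (18,31)→(4,22)  cross = 18·22 − 4·31 = 272.0000; (r_i+r_j)·cross = 22·272.0000 = 5984.0000
edge 4: (4,22)→(4,17)  cross = 4·17 − 4·22 = -20.0000; (r_i+r_j)·cross = 8·-20.0000 = -160.0000
Σcross = 523.0000 → A = |Σcross|/2 = 261.5000 mm²
Σ(r_i+r_j)·cross = 20231.0000 → first moment M = |Σ|/6 = 3371.8333
R_c = M/A = 3371.8333/261.5000 = 12.8942 mm
θ = 115° = 2.007129 rad
V = θ·R_c·A = 2.007129·12.8942·261.5000 = 6767.703 mm³

Volume = 6767.703 mm³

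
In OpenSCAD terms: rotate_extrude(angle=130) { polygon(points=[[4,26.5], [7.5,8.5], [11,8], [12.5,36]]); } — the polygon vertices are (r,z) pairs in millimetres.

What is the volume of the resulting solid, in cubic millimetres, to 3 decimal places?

Volume = 2847.977 mm³

Profile (r,z), 4 vertices: (4,26.5) (7.5,8.5) (11,8) (12.5,36)
edge 0: (4,26.5)→(7.5,8.5)  cross = 4·8.5 − 7.5·26.5 = -164.7500; (r_i+r_j)·cross = 11.5·-164.7500 = -1894.6250
edge 1: (7.5,8.5)→(11,8)  cross = 7.5·8 − 11·8.5 = -33.5000; (r_i+r_j)·cross = 18.5·-33.5000 = -619.7500
edge 2: (11,8)→(12.5,36)  cross = 11·36 − 12.5·8 = 296.0000; (r_i+r_j)·cross = 23.5·296.0000 = 6956.0000
edge 3: (12.5,36)→(4,26.5)  cross = 12.5·26.5 − 4·36 = 187.2500; (r_i+r_j)·cross = 16.5·187.2500 = 3089.6250
Σcross = 285.0000 → A = |Σcross|/2 = 142.5000 mm²
Σ(r_i+r_j)·cross = 7531.2500 → first moment M = |Σ|/6 = 1255.2083
R_c = M/A = 1255.2083/142.5000 = 8.8085 mm
θ = 130° = 2.268928 rad
V = θ·R_c·A = 2.268928·8.8085·142.5000 = 2847.977 mm³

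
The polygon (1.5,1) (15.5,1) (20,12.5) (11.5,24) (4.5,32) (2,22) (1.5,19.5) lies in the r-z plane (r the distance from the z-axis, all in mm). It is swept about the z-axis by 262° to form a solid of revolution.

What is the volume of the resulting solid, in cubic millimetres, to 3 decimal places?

Profile (r,z), 7 vertices: (1.5,1) (15.5,1) (20,12.5) (11.5,24) (4.5,32) (2,22) (1.5,19.5)
edge 0: (1.5,1)→(15.5,1)  cross = 1.5·1 − 15.5·1 = -14.0000; (r_i+r_j)·cross = 17·-14.0000 = -238.0000
edge 1: (15.5,1)→(20,12.5)  cross = 15.5·12.5 − 20·1 = 173.7500; (r_i+r_j)·cross = 35.5·173.7500 = 6168.1250
edge 2: (20,12.5)→(11.5,24)  cross = 20·24 − 11.5·12.5 = 336.2500; (r_i+r_j)·cross = 31.5·336.2500 = 10591.8750
edge 3: (11.5,24)→(4.5,32)  cross = 11.5·32 − 4.5·24 = 260.0000; (r_i+r_j)·cross = 16·260.0000 = 4160.0000
edge 4: (4.5,32)→(2,22)  cross = 4.5·22 − 2·32 = 35.0000; (r_i+r_j)·cross = 6.5·35.0000 = 227.5000
edge 5: (2,22)→(1.5,19.5)  cross = 2·19.5 − 1.5·22 = 6.0000; (r_i+r_j)·cross = 3.5·6.0000 = 21.0000
edge 6: (1.5,19.5)→(1.5,1)  cross = 1.5·1 − 1.5·19.5 = -27.7500; (r_i+r_j)·cross = 3·-27.7500 = -83.2500
Σcross = 769.2500 → A = |Σcross|/2 = 384.6250 mm²
Σ(r_i+r_j)·cross = 20847.2500 → first moment M = |Σ|/6 = 3474.5417
R_c = M/A = 3474.5417/384.6250 = 9.0336 mm
θ = 262° = 4.572763 rad
V = θ·R_c·A = 4.572763·9.0336·384.6250 = 15888.254 mm³

Volume = 15888.254 mm³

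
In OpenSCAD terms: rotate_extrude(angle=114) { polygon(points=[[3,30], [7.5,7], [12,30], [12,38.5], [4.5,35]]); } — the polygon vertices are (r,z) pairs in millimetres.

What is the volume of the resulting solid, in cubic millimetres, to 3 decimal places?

Profile (r,z), 5 vertices: (3,30) (7.5,7) (12,30) (12,38.5) (4.5,35)
edge 0: (3,30)→(7.5,7)  cross = 3·7 − 7.5·30 = -204.0000; (r_i+r_j)·cross = 10.5·-204.0000 = -2142.0000
edge 1: (7.5,7)→(12,30)  cross = 7.5·30 − 12·7 = 141.0000; (r_i+r_j)·cross = 19.5·141.0000 = 2749.5000
edge 2: (12,30)→(12,38.5)  cross = 12·38.5 − 12·30 = 102.0000; (r_i+r_j)·cross = 24·102.0000 = 2448.0000
edge 3: (12,38.5)→(4.5,35)  cross = 12·35 − 4.5·38.5 = 246.7500; (r_i+r_j)·cross = 16.5·246.7500 = 4071.3750
edge 4: (4.5,35)→(3,30)  cross = 4.5·30 − 3·35 = 30.0000; (r_i+r_j)·cross = 7.5·30.0000 = 225.0000
Σcross = 315.7500 → A = |Σcross|/2 = 157.8750 mm²
Σ(r_i+r_j)·cross = 7351.8750 → first moment M = |Σ|/6 = 1225.3125
R_c = M/A = 1225.3125/157.8750 = 7.7613 mm
θ = 114° = 1.989675 rad
V = θ·R_c·A = 1.989675·7.7613·157.8750 = 2437.974 mm³

Volume = 2437.974 mm³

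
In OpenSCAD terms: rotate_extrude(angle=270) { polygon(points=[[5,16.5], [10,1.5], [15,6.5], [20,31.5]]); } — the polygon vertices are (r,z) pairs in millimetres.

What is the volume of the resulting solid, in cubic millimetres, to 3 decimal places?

Profile (r,z), 4 vertices: (5,16.5) (10,1.5) (15,6.5) (20,31.5)
edge 0: (5,16.5)→(10,1.5)  cross = 5·1.5 − 10·16.5 = -157.5000; (r_i+r_j)·cross = 15·-157.5000 = -2362.5000
edge 1: (10,1.5)→(15,6.5)  cross = 10·6.5 − 15·1.5 = 42.5000; (r_i+r_j)·cross = 25·42.5000 = 1062.5000
edge 2: (15,6.5)→(20,31.5)  cross = 15·31.5 − 20·6.5 = 342.5000; (r_i+r_j)·cross = 35·342.5000 = 11987.5000
edge 3: (20,31.5)→(5,16.5)  cross = 20·16.5 − 5·31.5 = 172.5000; (r_i+r_j)·cross = 25·172.5000 = 4312.5000
Σcross = 400.0000 → A = |Σcross|/2 = 200.0000 mm²
Σ(r_i+r_j)·cross = 15000.0000 → first moment M = |Σ|/6 = 2500.0000
R_c = M/A = 2500.0000/200.0000 = 12.5000 mm
θ = 270° = 4.712389 rad
V = θ·R_c·A = 4.712389·12.5000·200.0000 = 11780.972 mm³

Volume = 11780.972 mm³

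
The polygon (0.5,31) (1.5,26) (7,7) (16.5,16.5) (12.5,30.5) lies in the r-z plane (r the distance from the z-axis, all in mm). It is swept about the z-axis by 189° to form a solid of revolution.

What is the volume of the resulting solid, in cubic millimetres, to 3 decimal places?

Volume = 6557.486 mm³

Profile (r,z), 5 vertices: (0.5,31) (1.5,26) (7,7) (16.5,16.5) (12.5,30.5)
edge 0: (0.5,31)→(1.5,26)  cross = 0.5·26 − 1.5·31 = -33.5000; (r_i+r_j)·cross = 2·-33.5000 = -67.0000
edge 1: (1.5,26)→(7,7)  cross = 1.5·7 − 7·26 = -171.5000; (r_i+r_j)·cross = 8.5·-171.5000 = -1457.7500
edge 2: (7,7)→(16.5,16.5)  cross = 7·16.5 − 16.5·7 = 0.0000; (r_i+r_j)·cross = 23.5·0.0000 = 0.0000
edge 3: (16.5,16.5)→(12.5,30.5)  cross = 16.5·30.5 − 12.5·16.5 = 297.0000; (r_i+r_j)·cross = 29·297.0000 = 8613.0000
edge 4: (12.5,30.5)→(0.5,31)  cross = 12.5·31 − 0.5·30.5 = 372.2500; (r_i+r_j)·cross = 13·372.2500 = 4839.2500
Σcross = 464.2500 → A = |Σcross|/2 = 232.1250 mm²
Σ(r_i+r_j)·cross = 11927.5000 → first moment M = |Σ|/6 = 1987.9167
R_c = M/A = 1987.9167/232.1250 = 8.5640 mm
θ = 189° = 3.298672 rad
V = θ·R_c·A = 3.298672·8.5640·232.1250 = 6557.486 mm³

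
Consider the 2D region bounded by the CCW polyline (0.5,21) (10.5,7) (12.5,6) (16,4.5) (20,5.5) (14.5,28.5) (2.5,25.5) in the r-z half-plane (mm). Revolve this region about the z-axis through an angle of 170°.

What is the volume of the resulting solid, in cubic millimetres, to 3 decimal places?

Profile (r,z), 7 vertices: (0.5,21) (10.5,7) (12.5,6) (16,4.5) (20,5.5) (14.5,28.5) (2.5,25.5)
edge 0: (0.5,21)→(10.5,7)  cross = 0.5·7 − 10.5·21 = -217.0000; (r_i+r_j)·cross = 11·-217.0000 = -2387.0000
edge 1: (10.5,7)→(12.5,6)  cross = 10.5·6 − 12.5·7 = -24.5000; (r_i+r_j)·cross = 23·-24.5000 = -563.5000
edge 2: (12.5,6)→(16,4.5)  cross = 12.5·4.5 − 16·6 = -39.7500; (r_i+r_j)·cross = 28.5·-39.7500 = -1132.8750
edge 3: (16,4.5)→(20,5.5)  cross = 16·5.5 − 20·4.5 = -2.0000; (r_i+r_j)·cross = 36·-2.0000 = -72.0000
edge 4: (20,5.5)→(14.5,28.5)  cross = 20·28.5 − 14.5·5.5 = 490.2500; (r_i+r_j)·cross = 34.5·490.2500 = 16913.6250
edge 5: (14.5,28.5)→(2.5,25.5)  cross = 14.5·25.5 − 2.5·28.5 = 298.5000; (r_i+r_j)·cross = 17·298.5000 = 5074.5000
edge 6: (2.5,25.5)→(0.5,21)  cross = 2.5·21 − 0.5·25.5 = 39.7500; (r_i+r_j)·cross = 3·39.7500 = 119.2500
Σcross = 545.2500 → A = |Σcross|/2 = 272.6250 mm²
Σ(r_i+r_j)·cross = 17952.0000 → first moment M = |Σ|/6 = 2992.0000
R_c = M/A = 2992.0000/272.6250 = 10.9748 mm
θ = 170° = 2.967060 rad
V = θ·R_c·A = 2.967060·10.9748·272.6250 = 8877.443 mm³

Volume = 8877.443 mm³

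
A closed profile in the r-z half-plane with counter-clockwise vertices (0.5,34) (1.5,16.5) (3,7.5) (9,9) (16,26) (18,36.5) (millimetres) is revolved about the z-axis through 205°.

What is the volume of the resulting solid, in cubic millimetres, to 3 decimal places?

Volume = 9800.384 mm³

Profile (r,z), 6 vertices: (0.5,34) (1.5,16.5) (3,7.5) (9,9) (16,26) (18,36.5)
edge 0: (0.5,34)→(1.5,16.5)  cross = 0.5·16.5 − 1.5·34 = -42.7500; (r_i+r_j)·cross = 2·-42.7500 = -85.5000
edge 1: (1.5,16.5)→(3,7.5)  cross = 1.5·7.5 − 3·16.5 = -38.2500; (r_i+r_j)·cross = 4.5·-38.2500 = -172.1250
edge 2: (3,7.5)→(9,9)  cross = 3·9 − 9·7.5 = -40.5000; (r_i+r_j)·cross = 12·-40.5000 = -486.0000
edge 3: (9,9)→(16,26)  cross = 9·26 − 16·9 = 90.0000; (r_i+r_j)·cross = 25·90.0000 = 2250.0000
edge 4: (16,26)→(18,36.5)  cross = 16·36.5 − 18·26 = 116.0000; (r_i+r_j)·cross = 34·116.0000 = 3944.0000
edge 5: (18,36.5)→(0.5,34)  cross = 18·34 − 0.5·36.5 = 593.7500; (r_i+r_j)·cross = 18.5·593.7500 = 10984.3750
Σcross = 678.2500 → A = |Σcross|/2 = 339.1250 mm²
Σ(r_i+r_j)·cross = 16434.7500 → first moment M = |Σ|/6 = 2739.1250
R_c = M/A = 2739.1250/339.1250 = 8.0770 mm
θ = 205° = 3.577925 rad
V = θ·R_c·A = 3.577925·8.0770·339.1250 = 9800.384 mm³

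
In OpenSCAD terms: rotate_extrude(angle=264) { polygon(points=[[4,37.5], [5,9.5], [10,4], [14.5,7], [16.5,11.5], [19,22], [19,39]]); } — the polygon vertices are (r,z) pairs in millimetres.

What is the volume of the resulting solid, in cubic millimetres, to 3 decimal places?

Profile (r,z), 7 vertices: (4,37.5) (5,9.5) (10,4) (14.5,7) (16.5,11.5) (19,22) (19,39)
edge 0: (4,37.5)→(5,9.5)  cross = 4·9.5 − 5·37.5 = -149.5000; (r_i+r_j)·cross = 9·-149.5000 = -1345.5000
edge 1: (5,9.5)→(10,4)  cross = 5·4 − 10·9.5 = -75.0000; (r_i+r_j)·cross = 15·-75.0000 = -1125.0000
edge 2: (10,4)→(14.5,7)  cross = 10·7 − 14.5·4 = 12.0000; (r_i+r_j)·cross = 24.5·12.0000 = 294.0000
edge 3: (14.5,7)→(16.5,11.5)  cross = 14.5·11.5 − 16.5·7 = 51.2500; (r_i+r_j)·cross = 31·51.2500 = 1588.7500
edge 4: (16.5,11.5)→(19,22)  cross = 16.5·22 − 19·11.5 = 144.5000; (r_i+r_j)·cross = 35.5·144.5000 = 5129.7500
edge 5: (19,22)→(19,39)  cross = 19·39 − 19·22 = 323.0000; (r_i+r_j)·cross = 38·323.0000 = 12274.0000
edge 6: (19,39)→(4,37.5)  cross = 19·37.5 − 4·39 = 556.5000; (r_i+r_j)·cross = 23·556.5000 = 12799.5000
Σcross = 862.7500 → A = |Σcross|/2 = 431.3750 mm²
Σ(r_i+r_j)·cross = 29615.5000 → first moment M = |Σ|/6 = 4935.9167
R_c = M/A = 4935.9167/431.3750 = 11.4423 mm
θ = 264° = 4.607669 rad
V = θ·R_c·A = 4.607669·11.4423·431.3750 = 22743.071 mm³

Volume = 22743.071 mm³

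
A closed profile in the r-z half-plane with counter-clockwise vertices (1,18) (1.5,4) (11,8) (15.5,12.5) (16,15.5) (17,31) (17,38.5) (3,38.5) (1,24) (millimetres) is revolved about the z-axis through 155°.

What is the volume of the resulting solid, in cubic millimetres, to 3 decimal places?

Profile (r,z), 9 vertices: (1,18) (1.5,4) (11,8) (15.5,12.5) (16,15.5) (17,31) (17,38.5) (3,38.5) (1,24)
edge 0: (1,18)→(1.5,4)  cross = 1·4 − 1.5·18 = -23.0000; (r_i+r_j)·cross = 2.5·-23.0000 = -57.5000
edge 1: (1.5,4)→(11,8)  cross = 1.5·8 − 11·4 = -32.0000; (r_i+r_j)·cross = 12.5·-32.0000 = -400.0000
edge 2: (11,8)→(15.5,12.5)  cross = 11·12.5 − 15.5·8 = 13.5000; (r_i+r_j)·cross = 26.5·13.5000 = 357.7500
edge 3: (15.5,12.5)→(16,15.5)  cross = 15.5·15.5 − 16·12.5 = 40.2500; (r_i+r_j)·cross = 31.5·40.2500 = 1267.8750
edge 4: (16,15.5)→(17,31)  cross = 16·31 − 17·15.5 = 232.5000; (r_i+r_j)·cross = 33·232.5000 = 7672.5000
edge 5: (17,31)→(17,38.5)  cross = 17·38.5 − 17·31 = 127.5000; (r_i+r_j)·cross = 34·127.5000 = 4335.0000
edge 6: (17,38.5)→(3,38.5)  cross = 17·38.5 − 3·38.5 = 539.0000; (r_i+r_j)·cross = 20·539.0000 = 10780.0000
edge 7: (3,38.5)→(1,24)  cross = 3·24 − 1·38.5 = 33.5000; (r_i+r_j)·cross = 4·33.5000 = 134.0000
edge 8: (1,24)→(1,18)  cross = 1·18 − 1·24 = -6.0000; (r_i+r_j)·cross = 2·-6.0000 = -12.0000
Σcross = 925.2500 → A = |Σcross|/2 = 462.6250 mm²
Σ(r_i+r_j)·cross = 24077.6250 → first moment M = |Σ|/6 = 4012.9375
R_c = M/A = 4012.9375/462.6250 = 8.6743 mm
θ = 155° = 2.705260 rad
V = θ·R_c·A = 2.705260·8.6743·462.6250 = 10856.041 mm³

Volume = 10856.041 mm³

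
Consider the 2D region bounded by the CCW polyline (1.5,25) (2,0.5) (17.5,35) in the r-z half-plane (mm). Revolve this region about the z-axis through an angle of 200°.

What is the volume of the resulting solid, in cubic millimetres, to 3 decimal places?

Profile (r,z), 3 vertices: (1.5,25) (2,0.5) (17.5,35)
edge 0: (1.5,25)→(2,0.5)  cross = 1.5·0.5 − 2·25 = -49.2500; (r_i+r_j)·cross = 3.5·-49.2500 = -172.3750
edge 1: (2,0.5)→(17.5,35)  cross = 2·35 − 17.5·0.5 = 61.2500; (r_i+r_j)·cross = 19.5·61.2500 = 1194.3750
edge 2: (17.5,35)→(1.5,25)  cross = 17.5·25 − 1.5·35 = 385.0000; (r_i+r_j)·cross = 19·385.0000 = 7315.0000
Σcross = 397.0000 → A = |Σcross|/2 = 198.5000 mm²
Σ(r_i+r_j)·cross = 8337.0000 → first moment M = |Σ|/6 = 1389.5000
R_c = M/A = 1389.5000/198.5000 = 7.0000 mm
θ = 200° = 3.490659 rad
V = θ·R_c·A = 3.490659·7.0000·198.5000 = 4850.270 mm³

Volume = 4850.270 mm³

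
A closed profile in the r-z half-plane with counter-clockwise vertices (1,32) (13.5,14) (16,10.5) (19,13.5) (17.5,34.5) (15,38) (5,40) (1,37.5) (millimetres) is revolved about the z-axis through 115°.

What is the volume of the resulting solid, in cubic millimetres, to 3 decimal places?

Volume = 7112.093 mm³

Profile (r,z), 8 vertices: (1,32) (13.5,14) (16,10.5) (19,13.5) (17.5,34.5) (15,38) (5,40) (1,37.5)
edge 0: (1,32)→(13.5,14)  cross = 1·14 − 13.5·32 = -418.0000; (r_i+r_j)·cross = 14.5·-418.0000 = -6061.0000
edge 1: (13.5,14)→(16,10.5)  cross = 13.5·10.5 − 16·14 = -82.2500; (r_i+r_j)·cross = 29.5·-82.2500 = -2426.3750
edge 2: (16,10.5)→(19,13.5)  cross = 16·13.5 − 19·10.5 = 16.5000; (r_i+r_j)·cross = 35·16.5000 = 577.5000
edge 3: (19,13.5)→(17.5,34.5)  cross = 19·34.5 − 17.5·13.5 = 419.2500; (r_i+r_j)·cross = 36.5·419.2500 = 15302.6250
edge 4: (17.5,34.5)→(15,38)  cross = 17.5·38 − 15·34.5 = 147.5000; (r_i+r_j)·cross = 32.5·147.5000 = 4793.7500
edge 5: (15,38)→(5,40)  cross = 15·40 − 5·38 = 410.0000; (r_i+r_j)·cross = 20·410.0000 = 8200.0000
edge 6: (5,40)→(1,37.5)  cross = 5·37.5 − 1·40 = 147.5000; (r_i+r_j)·cross = 6·147.5000 = 885.0000
edge 7: (1,37.5)→(1,32)  cross = 1·32 − 1·37.5 = -5.5000; (r_i+r_j)·cross = 2·-5.5000 = -11.0000
Σcross = 635.0000 → A = |Σcross|/2 = 317.5000 mm²
Σ(r_i+r_j)·cross = 21260.5000 → first moment M = |Σ|/6 = 3543.4167
R_c = M/A = 3543.4167/317.5000 = 11.1604 mm
θ = 115° = 2.007129 rad
V = θ·R_c·A = 2.007129·11.1604·317.5000 = 7112.093 mm³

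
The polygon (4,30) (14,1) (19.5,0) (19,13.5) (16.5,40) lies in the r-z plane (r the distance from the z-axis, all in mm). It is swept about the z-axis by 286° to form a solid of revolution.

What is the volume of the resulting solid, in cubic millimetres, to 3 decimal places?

Profile (r,z), 5 vertices: (4,30) (14,1) (19.5,0) (19,13.5) (16.5,40)
edge 0: (4,30)→(14,1)  cross = 4·1 − 14·30 = -416.0000; (r_i+r_j)·cross = 18·-416.0000 = -7488.0000
edge 1: (14,1)→(19.5,0)  cross = 14·0 − 19.5·1 = -19.5000; (r_i+r_j)·cross = 33.5·-19.5000 = -653.2500
edge 2: (19.5,0)→(19,13.5)  cross = 19.5·13.5 − 19·0 = 263.2500; (r_i+r_j)·cross = 38.5·263.2500 = 10135.1250
edge 3: (19,13.5)→(16.5,40)  cross = 19·40 − 16.5·13.5 = 537.2500; (r_i+r_j)·cross = 35.5·537.2500 = 19072.3750
edge 4: (16.5,40)→(4,30)  cross = 16.5·30 − 4·40 = 335.0000; (r_i+r_j)·cross = 20.5·335.0000 = 6867.5000
Σcross = 700.0000 → A = |Σcross|/2 = 350.0000 mm²
Σ(r_i+r_j)·cross = 27933.7500 → first moment M = |Σ|/6 = 4655.6250
R_c = M/A = 4655.6250/350.0000 = 13.3018 mm
θ = 286° = 4.991642 rad
V = θ·R_c·A = 4.991642·13.3018·350.0000 = 23239.212 mm³

Volume = 23239.212 mm³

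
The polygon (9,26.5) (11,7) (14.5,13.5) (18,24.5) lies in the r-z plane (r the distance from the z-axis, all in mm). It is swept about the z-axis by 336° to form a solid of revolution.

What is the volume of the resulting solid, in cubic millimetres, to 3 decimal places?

Profile (r,z), 4 vertices: (9,26.5) (11,7) (14.5,13.5) (18,24.5)
edge 0: (9,26.5)→(11,7)  cross = 9·7 − 11·26.5 = -228.5000; (r_i+r_j)·cross = 20·-228.5000 = -4570.0000
edge 1: (11,7)→(14.5,13.5)  cross = 11·13.5 − 14.5·7 = 47.0000; (r_i+r_j)·cross = 25.5·47.0000 = 1198.5000
edge 2: (14.5,13.5)→(18,24.5)  cross = 14.5·24.5 − 18·13.5 = 112.2500; (r_i+r_j)·cross = 32.5·112.2500 = 3648.1250
edge 3: (18,24.5)→(9,26.5)  cross = 18·26.5 − 9·24.5 = 256.5000; (r_i+r_j)·cross = 27·256.5000 = 6925.5000
Σcross = 187.2500 → A = |Σcross|/2 = 93.6250 mm²
Σ(r_i+r_j)·cross = 7202.1250 → first moment M = |Σ|/6 = 1200.3542
R_c = M/A = 1200.3542/93.6250 = 12.8209 mm
θ = 336° = 5.864306 rad
V = θ·R_c·A = 5.864306·12.8209·93.6250 = 7039.244 mm³

Volume = 7039.244 mm³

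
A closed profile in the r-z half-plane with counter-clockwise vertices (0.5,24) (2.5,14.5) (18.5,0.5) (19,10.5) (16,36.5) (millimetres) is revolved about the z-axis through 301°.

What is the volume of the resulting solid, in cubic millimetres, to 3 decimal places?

Profile (r,z), 5 vertices: (0.5,24) (2.5,14.5) (18.5,0.5) (19,10.5) (16,36.5)
edge 0: (0.5,24)→(2.5,14.5)  cross = 0.5·14.5 − 2.5·24 = -52.7500; (r_i+r_j)·cross = 3·-52.7500 = -158.2500
edge 1: (2.5,14.5)→(18.5,0.5)  cross = 2.5·0.5 − 18.5·14.5 = -267.0000; (r_i+r_j)·cross = 21·-267.0000 = -5607.0000
edge 2: (18.5,0.5)→(19,10.5)  cross = 18.5·10.5 − 19·0.5 = 184.7500; (r_i+r_j)·cross = 37.5·184.7500 = 6928.1250
edge 3: (19,10.5)→(16,36.5)  cross = 19·36.5 − 16·10.5 = 525.5000; (r_i+r_j)·cross = 35·525.5000 = 18392.5000
edge 4: (16,36.5)→(0.5,24)  cross = 16·24 − 0.5·36.5 = 365.7500; (r_i+r_j)·cross = 16.5·365.7500 = 6034.8750
Σcross = 756.2500 → A = |Σcross|/2 = 378.1250 mm²
Σ(r_i+r_j)·cross = 25590.2500 → first moment M = |Σ|/6 = 4265.0417
R_c = M/A = 4265.0417/378.1250 = 11.2794 mm
θ = 301° = 5.253441 rad
V = θ·R_c·A = 5.253441·11.2794·378.1250 = 22406.145 mm³

Volume = 22406.145 mm³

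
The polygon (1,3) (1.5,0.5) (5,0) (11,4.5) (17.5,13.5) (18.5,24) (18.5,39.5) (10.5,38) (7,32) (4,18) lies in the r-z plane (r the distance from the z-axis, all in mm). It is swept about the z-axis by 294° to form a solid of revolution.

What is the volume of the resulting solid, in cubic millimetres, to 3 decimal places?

Volume = 24452.737 mm³

Profile (r,z), 10 vertices: (1,3) (1.5,0.5) (5,0) (11,4.5) (17.5,13.5) (18.5,24) (18.5,39.5) (10.5,38) (7,32) (4,18)
edge 0: (1,3)→(1.5,0.5)  cross = 1·0.5 − 1.5·3 = -4.0000; (r_i+r_j)·cross = 2.5·-4.0000 = -10.0000
edge 1: (1.5,0.5)→(5,0)  cross = 1.5·0 − 5·0.5 = -2.5000; (r_i+r_j)·cross = 6.5·-2.5000 = -16.2500
edge 2: (5,0)→(11,4.5)  cross = 5·4.5 − 11·0 = 22.5000; (r_i+r_j)·cross = 16·22.5000 = 360.0000
edge 3: (11,4.5)→(17.5,13.5)  cross = 11·13.5 − 17.5·4.5 = 69.7500; (r_i+r_j)·cross = 28.5·69.7500 = 1987.8750
edge 4: (17.5,13.5)→(18.5,24)  cross = 17.5·24 − 18.5·13.5 = 170.2500; (r_i+r_j)·cross = 36·170.2500 = 6129.0000
edge 5: (18.5,24)→(18.5,39.5)  cross = 18.5·39.5 − 18.5·24 = 286.7500; (r_i+r_j)·cross = 37·286.7500 = 10609.7500
edge 6: (18.5,39.5)→(10.5,38)  cross = 18.5·38 − 10.5·39.5 = 288.2500; (r_i+r_j)·cross = 29·288.2500 = 8359.2500
edge 7: (10.5,38)→(7,32)  cross = 10.5·32 − 7·38 = 70.0000; (r_i+r_j)·cross = 17.5·70.0000 = 1225.0000
edge 8: (7,32)→(4,18)  cross = 7·18 − 4·32 = -2.0000; (r_i+r_j)·cross = 11·-2.0000 = -22.0000
edge 9: (4,18)→(1,3)  cross = 4·3 − 1·18 = -6.0000; (r_i+r_j)·cross = 5·-6.0000 = -30.0000
Σcross = 893.0000 → A = |Σcross|/2 = 446.5000 mm²
Σ(r_i+r_j)·cross = 28592.6250 → first moment M = |Σ|/6 = 4765.4375
R_c = M/A = 4765.4375/446.5000 = 10.6729 mm
θ = 294° = 5.131268 rad
V = θ·R_c·A = 5.131268·10.6729·446.5000 = 24452.737 mm³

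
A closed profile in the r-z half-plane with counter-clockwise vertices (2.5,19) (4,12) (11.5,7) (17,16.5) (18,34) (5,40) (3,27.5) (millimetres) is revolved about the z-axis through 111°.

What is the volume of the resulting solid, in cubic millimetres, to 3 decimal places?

Profile (r,z), 7 vertices: (2.5,19) (4,12) (11.5,7) (17,16.5) (18,34) (5,40) (3,27.5)
edge 0: (2.5,19)→(4,12)  cross = 2.5·12 − 4·19 = -46.0000; (r_i+r_j)·cross = 6.5·-46.0000 = -299.0000
edge 1: (4,12)→(11.5,7)  cross = 4·7 − 11.5·12 = -110.0000; (r_i+r_j)·cross = 15.5·-110.0000 = -1705.0000
edge 2: (11.5,7)→(17,16.5)  cross = 11.5·16.5 − 17·7 = 70.7500; (r_i+r_j)·cross = 28.5·70.7500 = 2016.3750
edge 3: (17,16.5)→(18,34)  cross = 17·34 − 18·16.5 = 281.0000; (r_i+r_j)·cross = 35·281.0000 = 9835.0000
edge 4: (18,34)→(5,40)  cross = 18·40 − 5·34 = 550.0000; (r_i+r_j)·cross = 23·550.0000 = 12650.0000
edge 5: (5,40)→(3,27.5)  cross = 5·27.5 − 3·40 = 17.5000; (r_i+r_j)·cross = 8·17.5000 = 140.0000
edge 6: (3,27.5)→(2.5,19)  cross = 3·19 − 2.5·27.5 = -11.7500; (r_i+r_j)·cross = 5.5·-11.7500 = -64.6250
Σcross = 751.5000 → A = |Σcross|/2 = 375.7500 mm²
Σ(r_i+r_j)·cross = 22572.7500 → first moment M = |Σ|/6 = 3762.1250
R_c = M/A = 3762.1250/375.7500 = 10.0123 mm
θ = 111° = 1.937315 rad
V = θ·R_c·A = 1.937315·10.0123·375.7500 = 7288.423 mm³

Volume = 7288.423 mm³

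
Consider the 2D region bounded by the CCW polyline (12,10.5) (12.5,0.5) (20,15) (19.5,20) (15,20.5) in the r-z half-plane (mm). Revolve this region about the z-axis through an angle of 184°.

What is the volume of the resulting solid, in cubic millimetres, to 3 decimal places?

Profile (r,z), 5 vertices: (12,10.5) (12.5,0.5) (20,15) (19.5,20) (15,20.5)
edge 0: (12,10.5)→(12.5,0.5)  cross = 12·0.5 − 12.5·10.5 = -125.2500; (r_i+r_j)·cross = 24.5·-125.2500 = -3068.6250
edge 1: (12.5,0.5)→(20,15)  cross = 12.5·15 − 20·0.5 = 177.5000; (r_i+r_j)·cross = 32.5·177.5000 = 5768.7500
edge 2: (20,15)→(19.5,20)  cross = 20·20 − 19.5·15 = 107.5000; (r_i+r_j)·cross = 39.5·107.5000 = 4246.2500
edge 3: (19.5,20)→(15,20.5)  cross = 19.5·20.5 − 15·20 = 99.7500; (r_i+r_j)·cross = 34.5·99.7500 = 3441.3750
edge 4: (15,20.5)→(12,10.5)  cross = 15·10.5 − 12·20.5 = -88.5000; (r_i+r_j)·cross = 27·-88.5000 = -2389.5000
Σcross = 171.0000 → A = |Σcross|/2 = 85.5000 mm²
Σ(r_i+r_j)·cross = 7998.2500 → first moment M = |Σ|/6 = 1333.0417
R_c = M/A = 1333.0417/85.5000 = 15.5911 mm
θ = 184° = 3.211406 rad
V = θ·R_c·A = 3.211406·15.5911·85.5000 = 4280.938 mm³

Volume = 4280.938 mm³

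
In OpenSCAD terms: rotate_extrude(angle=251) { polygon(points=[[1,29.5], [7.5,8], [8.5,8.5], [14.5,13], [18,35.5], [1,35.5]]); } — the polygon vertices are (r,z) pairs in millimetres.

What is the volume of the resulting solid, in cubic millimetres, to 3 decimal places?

Volume = 13438.032 mm³

Profile (r,z), 6 vertices: (1,29.5) (7.5,8) (8.5,8.5) (14.5,13) (18,35.5) (1,35.5)
edge 0: (1,29.5)→(7.5,8)  cross = 1·8 − 7.5·29.5 = -213.2500; (r_i+r_j)·cross = 8.5·-213.2500 = -1812.6250
edge 1: (7.5,8)→(8.5,8.5)  cross = 7.5·8.5 − 8.5·8 = -4.2500; (r_i+r_j)·cross = 16·-4.2500 = -68.0000
edge 2: (8.5,8.5)→(14.5,13)  cross = 8.5·13 − 14.5·8.5 = -12.7500; (r_i+r_j)·cross = 23·-12.7500 = -293.2500
edge 3: (14.5,13)→(18,35.5)  cross = 14.5·35.5 − 18·13 = 280.7500; (r_i+r_j)·cross = 32.5·280.7500 = 9124.3750
edge 4: (18,35.5)→(1,35.5)  cross = 18·35.5 − 1·35.5 = 603.5000; (r_i+r_j)·cross = 19·603.5000 = 11466.5000
edge 5: (1,35.5)→(1,29.5)  cross = 1·29.5 − 1·35.5 = -6.0000; (r_i+r_j)·cross = 2·-6.0000 = -12.0000
Σcross = 648.0000 → A = |Σcross|/2 = 324.0000 mm²
Σ(r_i+r_j)·cross = 18405.0000 → first moment M = |Σ|/6 = 3067.5000
R_c = M/A = 3067.5000/324.0000 = 9.4676 mm
θ = 251° = 4.380776 rad
V = θ·R_c·A = 4.380776·9.4676·324.0000 = 13438.032 mm³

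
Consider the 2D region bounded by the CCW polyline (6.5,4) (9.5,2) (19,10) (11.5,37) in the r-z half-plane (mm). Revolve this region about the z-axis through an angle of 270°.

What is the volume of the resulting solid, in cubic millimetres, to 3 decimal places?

Volume = 12297.372 mm³

Profile (r,z), 4 vertices: (6.5,4) (9.5,2) (19,10) (11.5,37)
edge 0: (6.5,4)→(9.5,2)  cross = 6.5·2 − 9.5·4 = -25.0000; (r_i+r_j)·cross = 16·-25.0000 = -400.0000
edge 1: (9.5,2)→(19,10)  cross = 9.5·10 − 19·2 = 57.0000; (r_i+r_j)·cross = 28.5·57.0000 = 1624.5000
edge 2: (19,10)→(11.5,37)  cross = 19·37 − 11.5·10 = 588.0000; (r_i+r_j)·cross = 30.5·588.0000 = 17934.0000
edge 3: (11.5,37)→(6.5,4)  cross = 11.5·4 − 6.5·37 = -194.5000; (r_i+r_j)·cross = 18·-194.5000 = -3501.0000
Σcross = 425.5000 → A = |Σcross|/2 = 212.7500 mm²
Σ(r_i+r_j)·cross = 15657.5000 → first moment M = |Σ|/6 = 2609.5833
R_c = M/A = 2609.5833/212.7500 = 12.2660 mm
θ = 270° = 4.712389 rad
V = θ·R_c·A = 4.712389·12.2660·212.7500 = 12297.372 mm³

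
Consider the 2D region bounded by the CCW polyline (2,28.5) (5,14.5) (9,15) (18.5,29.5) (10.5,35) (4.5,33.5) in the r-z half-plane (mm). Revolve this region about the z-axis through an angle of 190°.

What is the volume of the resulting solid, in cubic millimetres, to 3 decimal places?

Volume = 6192.934 mm³

Profile (r,z), 6 vertices: (2,28.5) (5,14.5) (9,15) (18.5,29.5) (10.5,35) (4.5,33.5)
edge 0: (2,28.5)→(5,14.5)  cross = 2·14.5 − 5·28.5 = -113.5000; (r_i+r_j)·cross = 7·-113.5000 = -794.5000
edge 1: (5,14.5)→(9,15)  cross = 5·15 − 9·14.5 = -55.5000; (r_i+r_j)·cross = 14·-55.5000 = -777.0000
edge 2: (9,15)→(18.5,29.5)  cross = 9·29.5 − 18.5·15 = -12.0000; (r_i+r_j)·cross = 27.5·-12.0000 = -330.0000
edge 3: (18.5,29.5)→(10.5,35)  cross = 18.5·35 − 10.5·29.5 = 337.7500; (r_i+r_j)·cross = 29·337.7500 = 9794.7500
edge 4: (10.5,35)→(4.5,33.5)  cross = 10.5·33.5 − 4.5·35 = 194.2500; (r_i+r_j)·cross = 15·194.2500 = 2913.7500
edge 5: (4.5,33.5)→(2,28.5)  cross = 4.5·28.5 − 2·33.5 = 61.2500; (r_i+r_j)·cross = 6.5·61.2500 = 398.1250
Σcross = 412.2500 → A = |Σcross|/2 = 206.1250 mm²
Σ(r_i+r_j)·cross = 11205.1250 → first moment M = |Σ|/6 = 1867.5208
R_c = M/A = 1867.5208/206.1250 = 9.0601 mm
θ = 190° = 3.316126 rad
V = θ·R_c·A = 3.316126·9.0601·206.1250 = 6192.934 mm³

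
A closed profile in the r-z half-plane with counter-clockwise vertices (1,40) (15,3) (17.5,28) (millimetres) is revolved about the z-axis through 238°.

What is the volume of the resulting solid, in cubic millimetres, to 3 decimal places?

Volume = 10262.689 mm³

Profile (r,z), 3 vertices: (1,40) (15,3) (17.5,28)
edge 0: (1,40)→(15,3)  cross = 1·3 − 15·40 = -597.0000; (r_i+r_j)·cross = 16·-597.0000 = -9552.0000
edge 1: (15,3)→(17.5,28)  cross = 15·28 − 17.5·3 = 367.5000; (r_i+r_j)·cross = 32.5·367.5000 = 11943.7500
edge 2: (17.5,28)→(1,40)  cross = 17.5·40 − 1·28 = 672.0000; (r_i+r_j)·cross = 18.5·672.0000 = 12432.0000
Σcross = 442.5000 → A = |Σcross|/2 = 221.2500 mm²
Σ(r_i+r_j)·cross = 14823.7500 → first moment M = |Σ|/6 = 2470.6250
R_c = M/A = 2470.6250/221.2500 = 11.1667 mm
θ = 238° = 4.153884 rad
V = θ·R_c·A = 4.153884·11.1667·221.2500 = 10262.689 mm³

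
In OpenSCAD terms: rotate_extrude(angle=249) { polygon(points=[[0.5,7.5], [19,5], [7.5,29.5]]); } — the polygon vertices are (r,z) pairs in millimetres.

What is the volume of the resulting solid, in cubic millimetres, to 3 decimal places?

Profile (r,z), 3 vertices: (0.5,7.5) (19,5) (7.5,29.5)
edge 0: (0.5,7.5)→(19,5)  cross = 0.5·5 − 19·7.5 = -140.0000; (r_i+r_j)·cross = 19.5·-140.0000 = -2730.0000
edge 1: (19,5)→(7.5,29.5)  cross = 19·29.5 − 7.5·5 = 523.0000; (r_i+r_j)·cross = 26.5·523.0000 = 13859.5000
edge 2: (7.5,29.5)→(0.5,7.5)  cross = 7.5·7.5 − 0.5·29.5 = 41.5000; (r_i+r_j)·cross = 8·41.5000 = 332.0000
Σcross = 424.5000 → A = |Σcross|/2 = 212.2500 mm²
Σ(r_i+r_j)·cross = 11461.5000 → first moment M = |Σ|/6 = 1910.2500
R_c = M/A = 1910.2500/212.2500 = 9.0000 mm
θ = 249° = 4.345870 rad
V = θ·R_c·A = 4.345870·9.0000·212.2500 = 8301.698 mm³

Volume = 8301.698 mm³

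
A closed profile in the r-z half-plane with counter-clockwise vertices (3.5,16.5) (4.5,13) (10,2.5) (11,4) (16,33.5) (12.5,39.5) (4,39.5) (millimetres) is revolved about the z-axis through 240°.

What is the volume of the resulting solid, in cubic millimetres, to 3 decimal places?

Profile (r,z), 7 vertices: (3.5,16.5) (4.5,13) (10,2.5) (11,4) (16,33.5) (12.5,39.5) (4,39.5)
edge 0: (3.5,16.5)→(4.5,13)  cross = 3.5·13 − 4.5·16.5 = -28.7500; (r_i+r_j)·cross = 8·-28.7500 = -230.0000
edge 1: (4.5,13)→(10,2.5)  cross = 4.5·2.5 − 10·13 = -118.7500; (r_i+r_j)·cross = 14.5·-118.7500 = -1721.8750
edge 2: (10,2.5)→(11,4)  cross = 10·4 − 11·2.5 = 12.5000; (r_i+r_j)·cross = 21·12.5000 = 262.5000
edge 3: (11,4)→(16,33.5)  cross = 11·33.5 − 16·4 = 304.5000; (r_i+r_j)·cross = 27·304.5000 = 8221.5000
edge 4: (16,33.5)→(12.5,39.5)  cross = 16·39.5 − 12.5·33.5 = 213.2500; (r_i+r_j)·cross = 28.5·213.2500 = 6077.6250
edge 5: (12.5,39.5)→(4,39.5)  cross = 12.5·39.5 − 4·39.5 = 335.7500; (r_i+r_j)·cross = 16.5·335.7500 = 5539.8750
edge 6: (4,39.5)→(3.5,16.5)  cross = 4·16.5 − 3.5·39.5 = -72.2500; (r_i+r_j)·cross = 7.5·-72.2500 = -541.8750
Σcross = 646.2500 → A = |Σcross|/2 = 323.1250 mm²
Σ(r_i+r_j)·cross = 17607.7500 → first moment M = |Σ|/6 = 2934.6250
R_c = M/A = 2934.6250/323.1250 = 9.0820 mm
θ = 240° = 4.188790 rad
V = θ·R_c·A = 4.188790·9.0820·323.1250 = 12292.528 mm³

Volume = 12292.528 mm³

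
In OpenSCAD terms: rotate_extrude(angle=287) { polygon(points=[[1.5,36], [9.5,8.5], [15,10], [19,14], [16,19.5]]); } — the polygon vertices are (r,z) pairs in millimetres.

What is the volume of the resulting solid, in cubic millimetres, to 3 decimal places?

Volume = 9147.964 mm³

Profile (r,z), 5 vertices: (1.5,36) (9.5,8.5) (15,10) (19,14) (16,19.5)
edge 0: (1.5,36)→(9.5,8.5)  cross = 1.5·8.5 − 9.5·36 = -329.2500; (r_i+r_j)·cross = 11·-329.2500 = -3621.7500
edge 1: (9.5,8.5)→(15,10)  cross = 9.5·10 − 15·8.5 = -32.5000; (r_i+r_j)·cross = 24.5·-32.5000 = -796.2500
edge 2: (15,10)→(19,14)  cross = 15·14 − 19·10 = 20.0000; (r_i+r_j)·cross = 34·20.0000 = 680.0000
edge 3: (19,14)→(16,19.5)  cross = 19·19.5 − 16·14 = 146.5000; (r_i+r_j)·cross = 35·146.5000 = 5127.5000
edge 4: (16,19.5)→(1.5,36)  cross = 16·36 − 1.5·19.5 = 546.7500; (r_i+r_j)·cross = 17.5·546.7500 = 9568.1250
Σcross = 351.5000 → A = |Σcross|/2 = 175.7500 mm²
Σ(r_i+r_j)·cross = 10957.6250 → first moment M = |Σ|/6 = 1826.2708
R_c = M/A = 1826.2708/175.7500 = 10.3913 mm
θ = 287° = 5.009095 rad
V = θ·R_c·A = 5.009095·10.3913·175.7500 = 9147.964 mm³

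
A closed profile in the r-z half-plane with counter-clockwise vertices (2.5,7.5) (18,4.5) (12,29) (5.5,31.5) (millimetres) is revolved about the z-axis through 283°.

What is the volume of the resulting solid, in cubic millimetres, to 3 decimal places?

Profile (r,z), 4 vertices: (2.5,7.5) (18,4.5) (12,29) (5.5,31.5)
edge 0: (2.5,7.5)→(18,4.5)  cross = 2.5·4.5 − 18·7.5 = -123.7500; (r_i+r_j)·cross = 20.5·-123.7500 = -2536.8750
edge 1: (18,4.5)→(12,29)  cross = 18·29 − 12·4.5 = 468.0000; (r_i+r_j)·cross = 30·468.0000 = 14040.0000
edge 2: (12,29)→(5.5,31.5)  cross = 12·31.5 − 5.5·29 = 218.5000; (r_i+r_j)·cross = 17.5·218.5000 = 3823.7500
edge 3: (5.5,31.5)→(2.5,7.5)  cross = 5.5·7.5 − 2.5·31.5 = -37.5000; (r_i+r_j)·cross = 8·-37.5000 = -300.0000
Σcross = 525.2500 → A = |Σcross|/2 = 262.6250 mm²
Σ(r_i+r_j)·cross = 15026.8750 → first moment M = |Σ|/6 = 2504.4792
R_c = M/A = 2504.4792/262.6250 = 9.5363 mm
θ = 283° = 4.939282 rad
V = θ·R_c·A = 4.939282·9.5363·262.6250 = 12370.328 mm³

Volume = 12370.328 mm³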